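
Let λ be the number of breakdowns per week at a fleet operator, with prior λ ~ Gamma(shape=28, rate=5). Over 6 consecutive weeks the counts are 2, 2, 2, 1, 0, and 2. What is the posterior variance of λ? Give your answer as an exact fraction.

Total count: 2 + 2 + 2 + 1 + 0 + 2 = 9.
Total exposure: 6 weeks.
Posterior: α' = 28 + 9 = 37, β' = 5 + 6 = 11.
Posterior variance = α'/β'² = 37/121.

37/121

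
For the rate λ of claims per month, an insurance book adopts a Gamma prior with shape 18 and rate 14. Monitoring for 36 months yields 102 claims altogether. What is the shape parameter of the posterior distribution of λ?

Total count 102 over total exposure 36 months.
Conjugate update: add total count to the shape and total exposure to the rate, giving Gamma(120, 50).

120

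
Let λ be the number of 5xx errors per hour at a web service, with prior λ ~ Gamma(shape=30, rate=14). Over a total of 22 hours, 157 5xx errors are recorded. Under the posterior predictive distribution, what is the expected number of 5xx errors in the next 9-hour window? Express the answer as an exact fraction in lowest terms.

187/4

Total count 157 over total exposure 22 hours.
Gamma(α, β) with Poisson data over total exposure Σt gives posterior Gamma(α+Σx, β+Σt) = Gamma(187, 36).
Predictive mean over a 9-hour window = T·E[λ|data] = 9·187/36 = 187/4.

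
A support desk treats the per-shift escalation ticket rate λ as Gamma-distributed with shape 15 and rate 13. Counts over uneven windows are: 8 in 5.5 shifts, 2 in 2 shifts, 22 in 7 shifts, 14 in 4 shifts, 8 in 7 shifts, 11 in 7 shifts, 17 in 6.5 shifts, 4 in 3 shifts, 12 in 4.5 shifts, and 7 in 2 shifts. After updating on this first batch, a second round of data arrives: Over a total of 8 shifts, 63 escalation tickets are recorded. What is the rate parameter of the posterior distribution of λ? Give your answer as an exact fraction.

139/2

Total count: 8 + 2 + 22 + 14 + 8 + 11 + 17 + 4 + 12 + 7 = 105.
Total exposure: 5.5 + 2 + 7 + 4 + 7 + 7 + 6.5 + 3 + 4.5 + 2 = 48.5 shifts.
After the first batch: Gamma(15 + 105, 13 + 48.5) = Gamma(120, 123/2).
Total count 63 over total exposure 8 shifts.
After the second batch: Gamma(120 + 63, 123/2 + 8) = Gamma(183, 139/2).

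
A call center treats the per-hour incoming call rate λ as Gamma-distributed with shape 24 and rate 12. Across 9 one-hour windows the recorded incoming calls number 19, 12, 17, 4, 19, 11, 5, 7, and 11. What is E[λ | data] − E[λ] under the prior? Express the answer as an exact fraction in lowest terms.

Total count: 19 + 12 + 17 + 4 + 19 + 11 + 5 + 7 + 11 = 105.
Total exposure: 9 hours.
Gamma(α, β) with Poisson data over total exposure Σt gives posterior Gamma(α+Σx, β+Σt) = Gamma(129, 21).
Posterior mean = 129/21 = 43/7; prior mean = 24/12 = 2. Difference = 43/7 − 2 = 29/7.

29/7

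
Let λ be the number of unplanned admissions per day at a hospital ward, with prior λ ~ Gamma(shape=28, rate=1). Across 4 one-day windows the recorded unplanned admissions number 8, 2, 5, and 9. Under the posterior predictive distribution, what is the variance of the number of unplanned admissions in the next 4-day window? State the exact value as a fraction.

Total count: 8 + 2 + 5 + 9 = 24.
Total exposure: 4 days.
Posterior: α' = 28 + 24 = 52, β' = 1 + 4 = 5.
The posterior predictive for a window of length T is Negative Binomial with variance T·α'·(β'+T)/β'² = 4·52·9/25 = 1872/25.

1872/25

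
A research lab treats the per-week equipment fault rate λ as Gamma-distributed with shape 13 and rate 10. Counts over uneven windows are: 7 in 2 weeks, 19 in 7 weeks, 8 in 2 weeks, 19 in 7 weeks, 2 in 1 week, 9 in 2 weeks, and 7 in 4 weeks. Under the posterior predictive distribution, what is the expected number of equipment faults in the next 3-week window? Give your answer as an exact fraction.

36/5

Total count: 7 + 19 + 8 + 19 + 2 + 9 + 7 = 71.
Total exposure: 2 + 7 + 2 + 7 + 1 + 2 + 4 = 25 weeks.
Gamma(α, β) with Poisson data over total exposure Σt gives posterior Gamma(α+Σx, β+Σt) = Gamma(84, 35).
Predictive mean over a 3-week window = T·E[λ|data] = 3·84/35 = 36/5.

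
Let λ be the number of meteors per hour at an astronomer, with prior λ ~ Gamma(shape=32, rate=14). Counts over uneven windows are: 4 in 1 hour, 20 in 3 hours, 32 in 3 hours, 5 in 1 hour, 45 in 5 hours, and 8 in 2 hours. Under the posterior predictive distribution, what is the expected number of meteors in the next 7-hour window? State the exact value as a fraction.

1022/29

Total count: 4 + 20 + 32 + 5 + 45 + 8 = 114.
Total exposure: 1 + 3 + 3 + 1 + 5 + 2 = 15 hours.
Posterior: α' = 32 + 114 = 146, β' = 14 + 15 = 29.
Predictive mean over a 7-hour window = T·E[λ|data] = 7·146/29 = 1022/29.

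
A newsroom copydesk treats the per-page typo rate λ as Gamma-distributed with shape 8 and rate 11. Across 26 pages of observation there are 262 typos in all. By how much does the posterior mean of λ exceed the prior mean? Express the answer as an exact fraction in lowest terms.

Total count 262 over total exposure 26 pages.
Posterior: α' = 8 + 262 = 270, β' = 11 + 26 = 37.
Posterior mean = 270/37 = 270/37; prior mean = 8/11 = 8/11. Difference = 270/37 − 8/11 = 2674/407.

2674/407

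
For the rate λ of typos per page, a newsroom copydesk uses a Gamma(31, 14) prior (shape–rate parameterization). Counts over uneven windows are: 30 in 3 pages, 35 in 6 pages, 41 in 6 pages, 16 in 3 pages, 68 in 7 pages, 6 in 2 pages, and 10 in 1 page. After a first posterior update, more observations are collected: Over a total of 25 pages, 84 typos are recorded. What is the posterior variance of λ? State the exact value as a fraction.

321/4489

Total count: 30 + 35 + 41 + 16 + 68 + 6 + 10 = 206.
Total exposure: 3 + 6 + 6 + 3 + 7 + 2 + 1 = 28 pages.
After the first batch: Gamma(31 + 206, 14 + 28) = Gamma(237, 42).
Total count 84 over total exposure 25 pages.
After the second batch: Gamma(237 + 84, 42 + 25) = Gamma(321, 67).
Posterior variance = α'/β'² = 321/4489.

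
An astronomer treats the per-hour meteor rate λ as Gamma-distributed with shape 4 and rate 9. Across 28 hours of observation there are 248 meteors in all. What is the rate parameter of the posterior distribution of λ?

37

Total count 248 over total exposure 28 hours.
The Gamma prior is conjugate for the Poisson rate, so λ | data ~ Gamma(4+248, 9+28) = Gamma(252, 37).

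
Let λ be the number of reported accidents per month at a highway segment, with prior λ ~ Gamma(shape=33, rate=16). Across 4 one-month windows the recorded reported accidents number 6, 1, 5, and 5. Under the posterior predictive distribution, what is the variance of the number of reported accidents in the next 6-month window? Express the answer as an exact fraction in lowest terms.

39/2

Total count: 6 + 1 + 5 + 5 = 17.
Total exposure: 4 months.
The Gamma prior is conjugate for the Poisson rate, so λ | data ~ Gamma(33+17, 16+4) = Gamma(50, 20).
The posterior predictive for a window of length T is Negative Binomial with variance T·α'·(β'+T)/β'² = 6·50·26/400 = 39/2.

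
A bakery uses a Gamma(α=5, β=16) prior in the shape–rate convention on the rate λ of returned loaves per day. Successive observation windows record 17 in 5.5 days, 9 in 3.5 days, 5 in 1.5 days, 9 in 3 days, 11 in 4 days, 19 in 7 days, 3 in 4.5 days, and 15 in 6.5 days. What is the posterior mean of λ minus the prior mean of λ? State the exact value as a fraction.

2461/1648

Total count: 17 + 9 + 5 + 9 + 11 + 19 + 3 + 15 = 88.
Total exposure: 5.5 + 3.5 + 1.5 + 3 + 4 + 7 + 4.5 + 6.5 = 35.5 days.
Conjugate update: add total count to the shape and total exposure to the rate, giving Gamma(93, 103/2).
Posterior mean = 93/(103/2) = 186/103; prior mean = 5/16 = 5/16. Difference = 186/103 − 5/16 = 2461/1648.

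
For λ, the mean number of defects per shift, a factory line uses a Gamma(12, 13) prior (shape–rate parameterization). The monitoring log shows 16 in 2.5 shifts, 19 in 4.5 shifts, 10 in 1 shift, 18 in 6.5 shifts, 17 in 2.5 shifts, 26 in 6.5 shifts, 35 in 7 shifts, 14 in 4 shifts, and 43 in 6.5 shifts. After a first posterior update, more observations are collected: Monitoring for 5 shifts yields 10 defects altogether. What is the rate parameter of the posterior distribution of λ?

Total count: 16 + 19 + 10 + 18 + 17 + 26 + 35 + 14 + 43 = 198.
Total exposure: 2.5 + 4.5 + 1 + 6.5 + 2.5 + 6.5 + 7 + 4 + 6.5 = 41 shifts.
After the first batch: Gamma(12 + 198, 13 + 41) = Gamma(210, 54).
Total count 10 over total exposure 5 shifts.
After the second batch: Gamma(210 + 10, 54 + 5) = Gamma(220, 59).

59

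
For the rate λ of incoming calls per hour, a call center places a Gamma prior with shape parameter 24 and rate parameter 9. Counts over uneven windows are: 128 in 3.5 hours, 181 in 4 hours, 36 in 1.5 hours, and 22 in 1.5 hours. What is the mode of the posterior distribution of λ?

20

Total count: 128 + 181 + 36 + 22 = 367.
Total exposure: 3.5 + 4 + 1.5 + 1.5 = 10.5 hours.
The Gamma prior is conjugate for the Poisson rate, so λ | data ~ Gamma(24+367, 9+10.5) = Gamma(391, 39/2).
Posterior mode = (α'−1)/β' = 390/(39/2) = 20.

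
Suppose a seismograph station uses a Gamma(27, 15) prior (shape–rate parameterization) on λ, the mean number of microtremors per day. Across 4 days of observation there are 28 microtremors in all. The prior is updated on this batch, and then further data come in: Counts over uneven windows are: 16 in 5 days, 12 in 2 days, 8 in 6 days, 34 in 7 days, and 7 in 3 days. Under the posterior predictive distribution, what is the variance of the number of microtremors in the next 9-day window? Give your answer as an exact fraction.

Total count 28 over total exposure 4 days.
After the first batch: Gamma(27 + 28, 15 + 4) = Gamma(55, 19).
Total count: 16 + 12 + 8 + 34 + 7 = 77.
Total exposure: 5 + 2 + 6 + 7 + 3 = 23 days.
After the second batch: Gamma(55 + 77, 19 + 23) = Gamma(132, 42).
The posterior predictive for a window of length T is Negative Binomial with variance T·α'·(β'+T)/β'² = 9·132·51/1764 = 1683/49.

1683/49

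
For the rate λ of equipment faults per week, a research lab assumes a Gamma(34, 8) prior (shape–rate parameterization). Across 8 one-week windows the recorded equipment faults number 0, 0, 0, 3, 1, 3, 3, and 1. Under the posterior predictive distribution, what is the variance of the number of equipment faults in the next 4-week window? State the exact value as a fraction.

225/16

Total count: 0 + 0 + 0 + 3 + 1 + 3 + 3 + 1 = 11.
Total exposure: 8 weeks.
The Gamma prior is conjugate for the Poisson rate, so λ | data ~ Gamma(34+11, 8+8) = Gamma(45, 16).
The posterior predictive for a window of length T is Negative Binomial with variance T·α'·(β'+T)/β'² = 4·45·20/256 = 225/16.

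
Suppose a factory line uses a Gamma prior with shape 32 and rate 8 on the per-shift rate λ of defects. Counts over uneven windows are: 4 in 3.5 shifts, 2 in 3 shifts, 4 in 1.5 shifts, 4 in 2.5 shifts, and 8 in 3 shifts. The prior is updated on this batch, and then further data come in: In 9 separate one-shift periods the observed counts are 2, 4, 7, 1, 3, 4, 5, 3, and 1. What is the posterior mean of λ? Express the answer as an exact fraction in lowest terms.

168/61

Total count: 4 + 2 + 4 + 4 + 8 = 22.
Total exposure: 3.5 + 3 + 1.5 + 2.5 + 3 = 13.5 shifts.
After the first batch: Gamma(32 + 22, 8 + 13.5) = Gamma(54, 43/2).
Total count: 2 + 4 + 7 + 1 + 3 + 4 + 5 + 3 + 1 = 30.
Total exposure: 9 shifts.
After the second batch: Gamma(54 + 30, 43/2 + 9) = Gamma(84, 61/2).
Posterior mean = α'/β' = 84/(61/2) = 168/61.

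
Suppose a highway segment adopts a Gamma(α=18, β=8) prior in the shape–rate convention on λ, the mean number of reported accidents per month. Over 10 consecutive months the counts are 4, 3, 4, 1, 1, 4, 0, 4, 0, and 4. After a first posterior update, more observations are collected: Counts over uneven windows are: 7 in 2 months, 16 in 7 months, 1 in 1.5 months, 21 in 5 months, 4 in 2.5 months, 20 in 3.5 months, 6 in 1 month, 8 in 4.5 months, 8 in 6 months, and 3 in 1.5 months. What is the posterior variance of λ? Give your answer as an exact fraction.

Total count: 4 + 3 + 4 + 1 + 1 + 4 + 0 + 4 + 0 + 4 = 25.
Total exposure: 10 months.
After the first batch: Gamma(18 + 25, 8 + 10) = Gamma(43, 18).
Total count: 7 + 16 + 1 + 21 + 4 + 20 + 6 + 8 + 8 + 3 = 94.
Total exposure: 2 + 7 + 1.5 + 5 + 2.5 + 3.5 + 1 + 4.5 + 6 + 1.5 = 34.5 months.
After the second batch: Gamma(43 + 94, 18 + 34.5) = Gamma(137, 105/2).
Posterior variance = α'/β'² = 137/(11025/4) = 548/11025.

548/11025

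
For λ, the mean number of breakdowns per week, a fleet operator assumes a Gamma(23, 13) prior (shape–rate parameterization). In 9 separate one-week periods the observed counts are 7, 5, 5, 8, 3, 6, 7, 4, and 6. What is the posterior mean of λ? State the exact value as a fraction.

37/11

Total count: 7 + 5 + 5 + 8 + 3 + 6 + 7 + 4 + 6 = 51.
Total exposure: 9 weeks.
The Gamma prior is conjugate for the Poisson rate, so λ | data ~ Gamma(23+51, 13+9) = Gamma(74, 22).
Posterior mean = α'/β' = 74/22 = 37/11.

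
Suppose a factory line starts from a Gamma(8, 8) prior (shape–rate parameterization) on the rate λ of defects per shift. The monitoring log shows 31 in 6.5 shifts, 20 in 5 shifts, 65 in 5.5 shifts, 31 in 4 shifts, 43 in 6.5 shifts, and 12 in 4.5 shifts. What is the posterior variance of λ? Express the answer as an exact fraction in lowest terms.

21/160

Total count: 31 + 20 + 65 + 31 + 43 + 12 = 202.
Total exposure: 6.5 + 5 + 5.5 + 4 + 6.5 + 4.5 = 32 shifts.
By Gamma–Poisson conjugacy, the posterior is Gamma(α + Σx, β + Σt) = Gamma(8 + 202, 8 + 32) = Gamma(210, 40).
Posterior variance = α'/β'² = 210/1600 = 21/160.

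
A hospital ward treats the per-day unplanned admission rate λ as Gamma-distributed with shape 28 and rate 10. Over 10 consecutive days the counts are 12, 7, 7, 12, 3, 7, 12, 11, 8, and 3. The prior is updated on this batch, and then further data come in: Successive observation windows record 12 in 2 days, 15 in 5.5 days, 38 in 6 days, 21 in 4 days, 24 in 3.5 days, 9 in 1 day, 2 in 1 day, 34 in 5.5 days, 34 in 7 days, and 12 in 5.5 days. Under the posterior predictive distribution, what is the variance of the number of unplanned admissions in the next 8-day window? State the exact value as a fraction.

171672/3721

Total count: 12 + 7 + 7 + 12 + 3 + 7 + 12 + 11 + 8 + 3 = 82.
Total exposure: 10 days.
After the first batch: Gamma(28 + 82, 10 + 10) = Gamma(110, 20).
Total count: 12 + 15 + 38 + 21 + 24 + 9 + 2 + 34 + 34 + 12 = 201.
Total exposure: 2 + 5.5 + 6 + 4 + 3.5 + 1 + 1 + 5.5 + 7 + 5.5 = 41 days.
After the second batch: Gamma(110 + 201, 20 + 41) = Gamma(311, 61).
The posterior predictive for a window of length T is Negative Binomial with variance T·α'·(β'+T)/β'² = 8·311·69/3721 = 171672/3721.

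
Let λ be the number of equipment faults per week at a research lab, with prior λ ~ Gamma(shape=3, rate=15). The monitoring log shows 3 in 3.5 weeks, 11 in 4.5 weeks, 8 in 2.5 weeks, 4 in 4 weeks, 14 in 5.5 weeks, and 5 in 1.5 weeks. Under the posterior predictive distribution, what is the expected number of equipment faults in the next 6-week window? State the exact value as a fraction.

576/73

Total count: 3 + 11 + 8 + 4 + 14 + 5 = 45.
Total exposure: 3.5 + 4.5 + 2.5 + 4 + 5.5 + 1.5 = 21.5 weeks.
Posterior: α' = 3 + 45 = 48, β' = 15 + 21.5 = 73/2.
Predictive mean over a 6-week window = T·E[λ|data] = 6·48/(73/2) = 576/73.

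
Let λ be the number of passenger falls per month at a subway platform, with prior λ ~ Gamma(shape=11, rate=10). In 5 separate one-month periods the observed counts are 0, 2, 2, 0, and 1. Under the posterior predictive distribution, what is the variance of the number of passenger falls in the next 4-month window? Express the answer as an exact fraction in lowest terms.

1216/225

Total count: 0 + 2 + 2 + 0 + 1 = 5.
Total exposure: 5 months.
By Gamma–Poisson conjugacy, the posterior is Gamma(α + Σx, β + Σt) = Gamma(11 + 5, 10 + 5) = Gamma(16, 15).
The posterior predictive for a window of length T is Negative Binomial with variance T·α'·(β'+T)/β'² = 4·16·19/225 = 1216/225.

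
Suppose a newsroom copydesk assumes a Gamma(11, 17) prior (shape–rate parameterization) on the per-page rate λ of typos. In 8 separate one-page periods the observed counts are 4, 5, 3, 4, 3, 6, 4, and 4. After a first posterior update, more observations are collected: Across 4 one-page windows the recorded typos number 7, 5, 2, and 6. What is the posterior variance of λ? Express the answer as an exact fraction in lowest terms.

Total count: 4 + 5 + 3 + 4 + 3 + 6 + 4 + 4 = 33.
Total exposure: 8 pages.
After the first batch: Gamma(11 + 33, 17 + 8) = Gamma(44, 25).
Total count: 7 + 5 + 2 + 6 = 20.
Total exposure: 4 pages.
After the second batch: Gamma(44 + 20, 25 + 4) = Gamma(64, 29).
Posterior variance = α'/β'² = 64/841.

64/841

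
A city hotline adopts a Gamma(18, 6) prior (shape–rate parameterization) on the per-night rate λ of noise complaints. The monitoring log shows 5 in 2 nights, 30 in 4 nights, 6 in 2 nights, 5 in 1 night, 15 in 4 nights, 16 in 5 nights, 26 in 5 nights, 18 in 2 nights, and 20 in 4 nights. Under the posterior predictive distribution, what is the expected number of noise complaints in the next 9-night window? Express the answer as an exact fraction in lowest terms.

Total count: 5 + 30 + 6 + 5 + 15 + 16 + 26 + 18 + 20 = 141.
Total exposure: 2 + 4 + 2 + 1 + 4 + 5 + 5 + 2 + 4 = 29 nights.
Posterior: α' = 18 + 141 = 159, β' = 6 + 29 = 35.
Predictive mean over a 9-night window = T·E[λ|data] = 9·159/35 = 1431/35.

1431/35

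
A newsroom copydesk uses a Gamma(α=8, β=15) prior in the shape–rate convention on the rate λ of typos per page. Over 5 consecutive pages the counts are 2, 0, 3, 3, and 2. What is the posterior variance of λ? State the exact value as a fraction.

9/200

Total count: 2 + 0 + 3 + 3 + 2 = 10.
Total exposure: 5 pages.
The Gamma prior is conjugate for the Poisson rate, so λ | data ~ Gamma(8+10, 15+5) = Gamma(18, 20).
Posterior variance = α'/β'² = 18/400 = 9/200.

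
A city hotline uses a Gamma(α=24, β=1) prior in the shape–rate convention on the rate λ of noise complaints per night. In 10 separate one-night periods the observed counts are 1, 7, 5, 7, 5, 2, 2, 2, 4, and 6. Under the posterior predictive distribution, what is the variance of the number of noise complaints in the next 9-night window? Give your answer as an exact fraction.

11700/121

Total count: 1 + 7 + 5 + 7 + 5 + 2 + 2 + 2 + 4 + 6 = 41.
Total exposure: 10 nights.
Posterior: α' = 24 + 41 = 65, β' = 1 + 10 = 11.
The posterior predictive for a window of length T is Negative Binomial with variance T·α'·(β'+T)/β'² = 9·65·20/121 = 11700/121.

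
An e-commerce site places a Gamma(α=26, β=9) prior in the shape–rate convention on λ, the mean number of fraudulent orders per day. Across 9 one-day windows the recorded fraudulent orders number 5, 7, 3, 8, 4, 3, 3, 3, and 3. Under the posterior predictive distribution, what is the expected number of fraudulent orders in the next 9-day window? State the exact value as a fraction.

65/2

Total count: 5 + 7 + 3 + 8 + 4 + 3 + 3 + 3 + 3 = 39.
Total exposure: 9 days.
By Gamma–Poisson conjugacy, the posterior is Gamma(α + Σx, β + Σt) = Gamma(26 + 39, 9 + 9) = Gamma(65, 18).
Predictive mean over a 9-day window = T·E[λ|data] = 9·65/18 = 65/2.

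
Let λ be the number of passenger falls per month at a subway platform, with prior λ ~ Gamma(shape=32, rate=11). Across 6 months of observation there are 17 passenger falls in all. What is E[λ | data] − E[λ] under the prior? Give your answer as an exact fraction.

Total count 17 over total exposure 6 months.
Conjugate update: add total count to the shape and total exposure to the rate, giving Gamma(49, 17).
Posterior mean = 49/17 = 49/17; prior mean = 32/11 = 32/11. Difference = 49/17 − 32/11 = -5/187.

-5/187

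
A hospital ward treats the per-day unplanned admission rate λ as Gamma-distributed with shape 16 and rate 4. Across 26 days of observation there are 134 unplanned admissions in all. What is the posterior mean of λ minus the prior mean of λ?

1

Total count 134 over total exposure 26 days.
Posterior: α' = 16 + 134 = 150, β' = 4 + 26 = 30.
Posterior mean = 150/30 = 5; prior mean = 16/4 = 4. Difference = 5 − 4 = 1.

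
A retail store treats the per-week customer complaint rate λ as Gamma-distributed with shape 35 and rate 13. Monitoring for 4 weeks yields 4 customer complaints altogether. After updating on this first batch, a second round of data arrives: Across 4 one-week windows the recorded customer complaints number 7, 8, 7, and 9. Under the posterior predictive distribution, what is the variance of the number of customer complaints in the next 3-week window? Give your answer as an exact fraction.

80/7

Total count 4 over total exposure 4 weeks.
After the first batch: Gamma(35 + 4, 13 + 4) = Gamma(39, 17).
Total count: 7 + 8 + 7 + 9 = 31.
Total exposure: 4 weeks.
After the second batch: Gamma(39 + 31, 17 + 4) = Gamma(70, 21).
The posterior predictive for a window of length T is Negative Binomial with variance T·α'·(β'+T)/β'² = 3·70·24/441 = 80/7.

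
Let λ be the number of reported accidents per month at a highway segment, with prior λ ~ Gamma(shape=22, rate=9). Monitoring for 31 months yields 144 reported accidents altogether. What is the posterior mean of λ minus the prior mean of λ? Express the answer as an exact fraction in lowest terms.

Total count 144 over total exposure 31 months.
The Gamma prior is conjugate for the Poisson rate, so λ | data ~ Gamma(22+144, 9+31) = Gamma(166, 40).
Posterior mean = 166/40 = 83/20; prior mean = 22/9 = 22/9. Difference = 83/20 − 22/9 = 307/180.

307/180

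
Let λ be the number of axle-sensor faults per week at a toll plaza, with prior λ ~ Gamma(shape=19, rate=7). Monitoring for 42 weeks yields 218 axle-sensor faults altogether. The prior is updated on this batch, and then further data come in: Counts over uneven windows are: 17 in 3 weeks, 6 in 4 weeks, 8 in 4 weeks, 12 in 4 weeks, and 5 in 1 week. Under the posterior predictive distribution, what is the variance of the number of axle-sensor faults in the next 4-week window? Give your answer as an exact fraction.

Total count 218 over total exposure 42 weeks.
After the first batch: Gamma(19 + 218, 7 + 42) = Gamma(237, 49).
Total count: 17 + 6 + 8 + 12 + 5 = 48.
Total exposure: 3 + 4 + 4 + 4 + 1 = 16 weeks.
After the second batch: Gamma(237 + 48, 49 + 16) = Gamma(285, 65).
The posterior predictive for a window of length T is Negative Binomial with variance T·α'·(β'+T)/β'² = 4·285·69/4225 = 15732/845.

15732/845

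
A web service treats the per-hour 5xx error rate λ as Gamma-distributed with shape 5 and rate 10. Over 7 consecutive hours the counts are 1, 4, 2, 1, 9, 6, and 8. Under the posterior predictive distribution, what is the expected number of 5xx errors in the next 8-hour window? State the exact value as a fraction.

288/17

Total count: 1 + 4 + 2 + 1 + 9 + 6 + 8 = 31.
Total exposure: 7 hours.
Conjugate update: add total count to the shape and total exposure to the rate, giving Gamma(36, 17).
Predictive mean over an 8-hour window = T·E[λ|data] = 8·36/17 = 288/17.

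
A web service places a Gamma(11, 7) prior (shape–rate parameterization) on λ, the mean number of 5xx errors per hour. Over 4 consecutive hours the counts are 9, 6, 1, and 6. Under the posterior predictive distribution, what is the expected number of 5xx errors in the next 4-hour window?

Total count: 9 + 6 + 1 + 6 = 22.
Total exposure: 4 hours.
Gamma(α, β) with Poisson data over total exposure Σt gives posterior Gamma(α+Σx, β+Σt) = Gamma(33, 11).
Predictive mean over a 4-hour window = T·E[λ|data] = 4·33/11 = 12.

12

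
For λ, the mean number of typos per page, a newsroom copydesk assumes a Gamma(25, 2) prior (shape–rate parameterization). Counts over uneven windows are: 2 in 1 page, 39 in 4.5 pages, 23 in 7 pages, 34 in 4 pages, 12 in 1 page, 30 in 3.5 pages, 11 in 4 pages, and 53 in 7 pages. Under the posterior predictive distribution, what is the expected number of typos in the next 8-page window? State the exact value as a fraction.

Total count: 2 + 39 + 23 + 34 + 12 + 30 + 11 + 53 = 204.
Total exposure: 1 + 4.5 + 7 + 4 + 1 + 3.5 + 4 + 7 = 32 pages.
By Gamma–Poisson conjugacy, the posterior is Gamma(α + Σx, β + Σt) = Gamma(25 + 204, 2 + 32) = Gamma(229, 34).
Predictive mean over an 8-page window = T·E[λ|data] = 8·229/34 = 916/17.

916/17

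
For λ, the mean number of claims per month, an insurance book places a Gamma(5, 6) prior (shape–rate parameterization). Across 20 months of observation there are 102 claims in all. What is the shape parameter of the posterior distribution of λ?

107

Total count 102 over total exposure 20 months.
Gamma(α, β) with Poisson data over total exposure Σt gives posterior Gamma(α+Σx, β+Σt) = Gamma(107, 26).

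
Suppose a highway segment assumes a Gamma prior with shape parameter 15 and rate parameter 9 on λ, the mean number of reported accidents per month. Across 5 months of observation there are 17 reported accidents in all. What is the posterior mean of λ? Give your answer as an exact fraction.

Total count 17 over total exposure 5 months.
The Gamma prior is conjugate for the Poisson rate, so λ | data ~ Gamma(15+17, 9+5) = Gamma(32, 14).
Posterior mean = α'/β' = 32/14 = 16/7.

16/7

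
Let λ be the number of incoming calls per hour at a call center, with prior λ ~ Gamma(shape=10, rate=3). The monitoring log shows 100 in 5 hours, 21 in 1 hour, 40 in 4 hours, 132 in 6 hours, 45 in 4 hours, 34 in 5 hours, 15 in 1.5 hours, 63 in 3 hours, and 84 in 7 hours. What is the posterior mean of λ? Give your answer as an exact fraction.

Total count: 100 + 21 + 40 + 132 + 45 + 34 + 15 + 63 + 84 = 534.
Total exposure: 5 + 1 + 4 + 6 + 4 + 5 + 1.5 + 3 + 7 = 36.5 hours.
Gamma(α, β) with Poisson data over total exposure Σt gives posterior Gamma(α+Σx, β+Σt) = Gamma(544, 79/2).
Posterior mean = α'/β' = 544/(79/2) = 1088/79.

1088/79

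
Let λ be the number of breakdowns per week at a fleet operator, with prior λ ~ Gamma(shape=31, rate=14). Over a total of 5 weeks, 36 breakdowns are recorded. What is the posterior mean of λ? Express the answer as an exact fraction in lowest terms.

Total count 36 over total exposure 5 weeks.
Conjugate update: add total count to the shape and total exposure to the rate, giving Gamma(67, 19).
Posterior mean = α'/β' = 67/19.

67/19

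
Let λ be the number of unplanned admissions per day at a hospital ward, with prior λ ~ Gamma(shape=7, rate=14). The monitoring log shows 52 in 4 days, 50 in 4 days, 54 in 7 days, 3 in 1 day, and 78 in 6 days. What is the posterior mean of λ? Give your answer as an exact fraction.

Total count: 52 + 50 + 54 + 3 + 78 = 237.
Total exposure: 4 + 4 + 7 + 1 + 6 = 22 days.
The Gamma prior is conjugate for the Poisson rate, so λ | data ~ Gamma(7+237, 14+22) = Gamma(244, 36).
Posterior mean = α'/β' = 244/36 = 61/9.

61/9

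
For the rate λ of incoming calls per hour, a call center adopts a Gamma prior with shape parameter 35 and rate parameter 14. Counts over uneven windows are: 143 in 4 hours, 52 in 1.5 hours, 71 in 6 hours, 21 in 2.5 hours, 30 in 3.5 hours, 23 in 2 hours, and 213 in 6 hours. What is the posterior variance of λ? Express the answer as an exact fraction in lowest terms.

Total count: 143 + 52 + 71 + 21 + 30 + 23 + 213 = 553.
Total exposure: 4 + 1.5 + 6 + 2.5 + 3.5 + 2 + 6 = 25.5 hours.
Conjugate update: add total count to the shape and total exposure to the rate, giving Gamma(588, 79/2).
Posterior variance = α'/β'² = 588/(6241/4) = 2352/6241.

2352/6241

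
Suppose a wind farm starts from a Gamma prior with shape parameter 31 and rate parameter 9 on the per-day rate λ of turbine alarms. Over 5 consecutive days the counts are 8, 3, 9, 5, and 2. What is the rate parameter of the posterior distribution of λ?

14

Total count: 8 + 3 + 9 + 5 + 2 = 27.
Total exposure: 5 days.
Posterior: α' = 31 + 27 = 58, β' = 9 + 5 = 14.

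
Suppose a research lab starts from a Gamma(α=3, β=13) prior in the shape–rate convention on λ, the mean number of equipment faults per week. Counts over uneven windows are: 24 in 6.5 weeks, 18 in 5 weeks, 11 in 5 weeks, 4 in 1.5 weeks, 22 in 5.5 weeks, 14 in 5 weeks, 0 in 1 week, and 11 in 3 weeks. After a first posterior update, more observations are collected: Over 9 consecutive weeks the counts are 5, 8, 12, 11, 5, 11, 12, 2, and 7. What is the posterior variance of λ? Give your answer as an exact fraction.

720/11881

Total count: 24 + 18 + 11 + 4 + 22 + 14 + 0 + 11 = 104.
Total exposure: 6.5 + 5 + 5 + 1.5 + 5.5 + 5 + 1 + 3 = 32.5 weeks.
After the first batch: Gamma(3 + 104, 13 + 32.5) = Gamma(107, 91/2).
Total count: 5 + 8 + 12 + 11 + 5 + 11 + 12 + 2 + 7 = 73.
Total exposure: 9 weeks.
After the second batch: Gamma(107 + 73, 91/2 + 9) = Gamma(180, 109/2).
Posterior variance = α'/β'² = 180/(11881/4) = 720/11881.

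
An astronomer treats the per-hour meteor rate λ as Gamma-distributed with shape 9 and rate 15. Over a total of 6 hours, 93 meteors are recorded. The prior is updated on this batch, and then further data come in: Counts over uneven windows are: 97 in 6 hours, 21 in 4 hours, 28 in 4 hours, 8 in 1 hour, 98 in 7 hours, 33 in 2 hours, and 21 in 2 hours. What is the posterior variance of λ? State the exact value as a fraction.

408/2209

Total count 93 over total exposure 6 hours.
After the first batch: Gamma(9 + 93, 15 + 6) = Gamma(102, 21).
Total count: 97 + 21 + 28 + 8 + 98 + 33 + 21 = 306.
Total exposure: 6 + 4 + 4 + 1 + 7 + 2 + 2 = 26 hours.
After the second batch: Gamma(102 + 306, 21 + 26) = Gamma(408, 47).
Posterior variance = α'/β'² = 408/2209.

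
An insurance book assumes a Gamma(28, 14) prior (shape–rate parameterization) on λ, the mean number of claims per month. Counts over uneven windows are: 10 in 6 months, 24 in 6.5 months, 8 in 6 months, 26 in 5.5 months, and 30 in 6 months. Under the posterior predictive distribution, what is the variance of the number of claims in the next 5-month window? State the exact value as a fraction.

Total count: 10 + 24 + 8 + 26 + 30 = 98.
Total exposure: 6 + 6.5 + 6 + 5.5 + 6 = 30 months.
By Gamma–Poisson conjugacy, the posterior is Gamma(α + Σx, β + Σt) = Gamma(28 + 98, 14 + 30) = Gamma(126, 44).
The posterior predictive for a window of length T is Negative Binomial with variance T·α'·(β'+T)/β'² = 5·126·49/1936 = 15435/968.

15435/968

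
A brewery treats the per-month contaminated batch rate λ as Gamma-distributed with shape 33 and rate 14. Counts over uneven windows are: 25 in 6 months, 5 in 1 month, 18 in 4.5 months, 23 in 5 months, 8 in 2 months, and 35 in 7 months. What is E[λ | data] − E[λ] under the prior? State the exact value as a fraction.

1509/1106

Total count: 25 + 5 + 18 + 23 + 8 + 35 = 114.
Total exposure: 6 + 1 + 4.5 + 5 + 2 + 7 = 25.5 months.
The Gamma prior is conjugate for the Poisson rate, so λ | data ~ Gamma(33+114, 14+25.5) = Gamma(147, 79/2).
Posterior mean = 147/(79/2) = 294/79; prior mean = 33/14 = 33/14. Difference = 294/79 − 33/14 = 1509/1106.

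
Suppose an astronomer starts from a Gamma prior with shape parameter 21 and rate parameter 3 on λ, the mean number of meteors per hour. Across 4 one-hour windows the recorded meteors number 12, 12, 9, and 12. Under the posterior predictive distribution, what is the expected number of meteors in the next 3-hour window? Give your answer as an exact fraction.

198/7

Total count: 12 + 12 + 9 + 12 = 45.
Total exposure: 4 hours.
Conjugate update: add total count to the shape and total exposure to the rate, giving Gamma(66, 7).
Predictive mean over a 3-hour window = T·E[λ|data] = 3·66/7 = 198/7.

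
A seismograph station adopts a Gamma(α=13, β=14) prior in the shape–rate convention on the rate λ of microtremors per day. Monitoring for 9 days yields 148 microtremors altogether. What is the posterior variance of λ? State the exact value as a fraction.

Total count 148 over total exposure 9 days.
Posterior: α' = 13 + 148 = 161, β' = 14 + 9 = 23.
Posterior variance = α'/β'² = 161/529 = 7/23.

7/23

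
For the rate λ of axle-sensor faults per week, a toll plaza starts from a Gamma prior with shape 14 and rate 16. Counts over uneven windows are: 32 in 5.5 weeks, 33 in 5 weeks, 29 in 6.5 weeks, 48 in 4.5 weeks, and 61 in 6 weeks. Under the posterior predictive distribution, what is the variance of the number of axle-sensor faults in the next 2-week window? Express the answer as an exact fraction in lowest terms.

Total count: 32 + 33 + 29 + 48 + 61 = 203.
Total exposure: 5.5 + 5 + 6.5 + 4.5 + 6 = 27.5 weeks.
Gamma(α, β) with Poisson data over total exposure Σt gives posterior Gamma(α+Σx, β+Σt) = Gamma(217, 87/2).
The posterior predictive for a window of length T is Negative Binomial with variance T·α'·(β'+T)/β'² = 2·217·(91/2)/(7569/4) = 78988/7569.

78988/7569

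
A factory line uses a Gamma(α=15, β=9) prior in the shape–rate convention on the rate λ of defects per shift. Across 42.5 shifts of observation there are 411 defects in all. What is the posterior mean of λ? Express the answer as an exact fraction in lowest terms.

Total count 411 over total exposure 42.5 shifts.
The Gamma prior is conjugate for the Poisson rate, so λ | data ~ Gamma(15+411, 9+42.5) = Gamma(426, 103/2).
Posterior mean = α'/β' = 426/(103/2) = 852/103.

852/103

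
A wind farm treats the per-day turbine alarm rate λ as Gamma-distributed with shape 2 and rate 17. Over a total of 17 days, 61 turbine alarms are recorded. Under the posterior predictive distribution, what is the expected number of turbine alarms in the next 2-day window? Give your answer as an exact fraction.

Total count 61 over total exposure 17 days.
Posterior: α' = 2 + 61 = 63, β' = 17 + 17 = 34.
Predictive mean over a 2-day window = T·E[λ|data] = 2·63/34 = 63/17.

63/17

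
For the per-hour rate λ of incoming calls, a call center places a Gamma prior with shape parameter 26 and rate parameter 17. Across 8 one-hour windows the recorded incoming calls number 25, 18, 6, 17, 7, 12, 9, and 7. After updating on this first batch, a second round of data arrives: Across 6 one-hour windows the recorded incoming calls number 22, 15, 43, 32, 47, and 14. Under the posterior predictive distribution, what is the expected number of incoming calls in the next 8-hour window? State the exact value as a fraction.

2400/31

Total count: 25 + 18 + 6 + 17 + 7 + 12 + 9 + 7 = 101.
Total exposure: 8 hours.
After the first batch: Gamma(26 + 101, 17 + 8) = Gamma(127, 25).
Total count: 22 + 15 + 43 + 32 + 47 + 14 = 173.
Total exposure: 6 hours.
After the second batch: Gamma(127 + 173, 25 + 6) = Gamma(300, 31).
Predictive mean over an 8-hour window = T·E[λ|data] = 8·300/31 = 2400/31.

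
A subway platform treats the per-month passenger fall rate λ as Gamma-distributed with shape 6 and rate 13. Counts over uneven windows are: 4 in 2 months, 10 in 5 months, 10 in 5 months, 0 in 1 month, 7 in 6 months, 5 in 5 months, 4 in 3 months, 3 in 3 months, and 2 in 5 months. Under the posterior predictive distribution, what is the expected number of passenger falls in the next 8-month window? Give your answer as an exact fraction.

17/2

Total count: 4 + 10 + 10 + 0 + 7 + 5 + 4 + 3 + 2 = 45.
Total exposure: 2 + 5 + 5 + 1 + 6 + 5 + 3 + 3 + 5 = 35 months.
Conjugate update: add total count to the shape and total exposure to the rate, giving Gamma(51, 48).
Predictive mean over an 8-month window = T·E[λ|data] = 8·51/48 = 17/2.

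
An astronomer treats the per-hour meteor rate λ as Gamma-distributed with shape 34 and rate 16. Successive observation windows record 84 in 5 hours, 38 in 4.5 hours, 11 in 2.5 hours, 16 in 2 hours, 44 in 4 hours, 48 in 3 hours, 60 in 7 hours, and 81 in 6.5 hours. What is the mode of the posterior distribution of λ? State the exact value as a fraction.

830/101

Total count: 84 + 38 + 11 + 16 + 44 + 48 + 60 + 81 = 382.
Total exposure: 5 + 4.5 + 2.5 + 2 + 4 + 3 + 7 + 6.5 = 34.5 hours.
The Gamma prior is conjugate for the Poisson rate, so λ | data ~ Gamma(34+382, 16+34.5) = Gamma(416, 101/2).
Posterior mode = (α'−1)/β' = 415/(101/2) = 830/101.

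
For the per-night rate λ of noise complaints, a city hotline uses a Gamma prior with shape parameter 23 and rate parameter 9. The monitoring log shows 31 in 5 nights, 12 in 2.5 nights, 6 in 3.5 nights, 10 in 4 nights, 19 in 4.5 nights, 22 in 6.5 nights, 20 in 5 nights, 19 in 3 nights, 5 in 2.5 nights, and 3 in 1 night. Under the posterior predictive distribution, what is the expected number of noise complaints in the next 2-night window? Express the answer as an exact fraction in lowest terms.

680/93

Total count: 31 + 12 + 6 + 10 + 19 + 22 + 20 + 19 + 5 + 3 = 147.
Total exposure: 5 + 2.5 + 3.5 + 4 + 4.5 + 6.5 + 5 + 3 + 2.5 + 1 = 37.5 nights.
Gamma(α, β) with Poisson data over total exposure Σt gives posterior Gamma(α+Σx, β+Σt) = Gamma(170, 93/2).
Predictive mean over a 2-night window = T·E[λ|data] = 2·170/(93/2) = 680/93.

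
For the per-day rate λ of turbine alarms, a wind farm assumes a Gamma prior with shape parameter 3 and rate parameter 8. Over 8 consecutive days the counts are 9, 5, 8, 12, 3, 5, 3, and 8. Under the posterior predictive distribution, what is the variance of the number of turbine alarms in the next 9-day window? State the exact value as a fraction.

1575/32

Total count: 9 + 5 + 8 + 12 + 3 + 5 + 3 + 8 = 53.
Total exposure: 8 days.
The Gamma prior is conjugate for the Poisson rate, so λ | data ~ Gamma(3+53, 8+8) = Gamma(56, 16).
The posterior predictive for a window of length T is Negative Binomial with variance T·α'·(β'+T)/β'² = 9·56·25/256 = 1575/32.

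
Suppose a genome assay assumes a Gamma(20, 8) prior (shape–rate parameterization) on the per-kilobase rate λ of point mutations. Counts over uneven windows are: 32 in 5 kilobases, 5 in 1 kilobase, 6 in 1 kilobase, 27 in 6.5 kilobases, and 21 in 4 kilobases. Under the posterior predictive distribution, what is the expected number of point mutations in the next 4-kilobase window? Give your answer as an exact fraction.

296/17

Total count: 32 + 5 + 6 + 27 + 21 = 91.
Total exposure: 5 + 1 + 1 + 6.5 + 4 = 17.5 kilobases.
By Gamma–Poisson conjugacy, the posterior is Gamma(α + Σx, β + Σt) = Gamma(20 + 91, 8 + 17.5) = Gamma(111, 51/2).
Predictive mean over a 4-kilobase window = T·E[λ|data] = 4·111/(51/2) = 296/17.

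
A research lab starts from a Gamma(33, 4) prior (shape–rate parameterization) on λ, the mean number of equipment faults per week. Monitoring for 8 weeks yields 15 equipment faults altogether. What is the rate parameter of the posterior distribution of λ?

12

Total count 15 over total exposure 8 weeks.
Posterior: α' = 33 + 15 = 48, β' = 4 + 8 = 12.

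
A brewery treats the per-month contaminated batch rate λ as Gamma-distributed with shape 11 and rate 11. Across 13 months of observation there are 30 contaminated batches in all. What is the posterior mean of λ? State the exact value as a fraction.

Total count 30 over total exposure 13 months.
Conjugate update: add total count to the shape and total exposure to the rate, giving Gamma(41, 24).
Posterior mean = α'/β' = 41/24.

41/24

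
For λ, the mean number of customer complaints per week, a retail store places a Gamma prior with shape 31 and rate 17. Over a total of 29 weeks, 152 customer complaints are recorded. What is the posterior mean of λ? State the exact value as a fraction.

Total count 152 over total exposure 29 weeks.
Posterior: α' = 31 + 152 = 183, β' = 17 + 29 = 46.
Posterior mean = α'/β' = 183/46.

183/46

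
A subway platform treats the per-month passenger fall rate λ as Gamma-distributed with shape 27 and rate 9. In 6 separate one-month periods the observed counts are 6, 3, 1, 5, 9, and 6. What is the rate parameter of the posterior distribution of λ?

15

Total count: 6 + 3 + 1 + 5 + 9 + 6 = 30.
Total exposure: 6 months.
Gamma(α, β) with Poisson data over total exposure Σt gives posterior Gamma(α+Σx, β+Σt) = Gamma(57, 15).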